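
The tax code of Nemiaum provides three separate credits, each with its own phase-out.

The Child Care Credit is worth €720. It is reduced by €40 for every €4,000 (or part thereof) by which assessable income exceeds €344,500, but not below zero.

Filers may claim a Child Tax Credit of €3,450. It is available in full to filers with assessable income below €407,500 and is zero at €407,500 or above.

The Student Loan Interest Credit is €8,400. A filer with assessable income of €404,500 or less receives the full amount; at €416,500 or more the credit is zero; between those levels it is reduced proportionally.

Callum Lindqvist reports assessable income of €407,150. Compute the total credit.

Child Care Credit: income exceeds €344,500 by €62,650, which is 16 full-or-partial €4,000 increments; reduction = 16 × €40 = €640, leaving €80.
Child Tax Credit: €407,150 is below the €407,500 cutoff, so the full €3,450 applies.
Student Loan Interest Credit: €407,150 is €2,650 into a €12,000 phase-out range, leaving 9,350/12,000 of the credit: €8,400 × 9,350/12,000 = €6,545.
Total: €80 + €3,450 + €6,545 = €10,075.

€10,075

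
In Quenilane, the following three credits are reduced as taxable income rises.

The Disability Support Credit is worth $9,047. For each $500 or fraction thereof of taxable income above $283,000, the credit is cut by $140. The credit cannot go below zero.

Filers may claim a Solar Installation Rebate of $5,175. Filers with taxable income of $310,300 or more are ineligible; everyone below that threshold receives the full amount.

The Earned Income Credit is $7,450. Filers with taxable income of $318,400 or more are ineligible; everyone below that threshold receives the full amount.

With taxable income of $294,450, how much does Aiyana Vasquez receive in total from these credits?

$18,452

Disability Support Credit: income exceeds $283,000 by $11,450, which is 23 full-or-partial $500 increments; reduction = 23 × $140 = $3,220, leaving $5,827.
Solar Installation Rebate: $294,450 is below the $310,300 cutoff, so the full $5,175 applies.
Earned Income Credit: $294,450 is below the $318,400 cutoff, so the full $7,450 applies.
Total: $5,827 + $5,175 + $7,450 = $18,452.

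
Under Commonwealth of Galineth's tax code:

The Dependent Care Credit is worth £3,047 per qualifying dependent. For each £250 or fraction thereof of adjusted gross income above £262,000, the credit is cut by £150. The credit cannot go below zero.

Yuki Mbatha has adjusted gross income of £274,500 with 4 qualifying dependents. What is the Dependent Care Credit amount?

Dependent Care Credit: base = 4 × £3,047 = £12,188. income exceeds £262,000 by £12,500, which is 50 full-or-partial £250 increments; reduction = 50 × £150 = £7,500, leaving £4,688.

£4,688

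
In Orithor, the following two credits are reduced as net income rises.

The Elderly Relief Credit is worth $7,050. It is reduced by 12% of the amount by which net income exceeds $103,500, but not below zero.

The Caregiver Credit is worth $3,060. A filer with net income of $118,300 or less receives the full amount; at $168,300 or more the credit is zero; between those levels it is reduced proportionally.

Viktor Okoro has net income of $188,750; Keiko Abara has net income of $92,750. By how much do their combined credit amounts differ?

$10,110

Viktor ($188,750): Elderly Relief Credit: 12% of the $85,250 excess over $103,500 is $10,230 ≥ base, so the credit is $0. Caregiver Credit: $188,750 is at or above $168,300, so the credit is $0. total $0 + $0 = $0
Keiko ($92,750): Elderly Relief Credit: $92,750 is at or below the $103,500 threshold, so the full $7,050 applies. Caregiver Credit: $92,750 is at or below the $118,300 threshold, so the full $3,060 applies. total $7,050 + $3,060 = $10,110
Difference: |$0 − $10,110| = $10,110.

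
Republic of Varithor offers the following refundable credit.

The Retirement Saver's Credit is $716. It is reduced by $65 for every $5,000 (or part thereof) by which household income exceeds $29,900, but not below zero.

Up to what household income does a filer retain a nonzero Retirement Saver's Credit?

After 11 increments the reduction is 11 × $65 = $715, leaving $1; one more increment wipes it out. Increment 11 ends at excess 11 × $5,000 = $55,000, so the highest qualifying income is $29,900 + $55,000 = $84,900.

$84,900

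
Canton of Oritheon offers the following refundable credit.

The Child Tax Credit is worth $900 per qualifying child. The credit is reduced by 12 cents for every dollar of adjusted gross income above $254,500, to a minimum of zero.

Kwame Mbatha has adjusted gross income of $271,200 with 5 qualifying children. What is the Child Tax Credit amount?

$2,496

Child Tax Credit: base = 5 × $900 = $4,500. 12% of the $16,700 excess over $254,500 is $2,004; credit = $4,500 − $2,004 = $2,496.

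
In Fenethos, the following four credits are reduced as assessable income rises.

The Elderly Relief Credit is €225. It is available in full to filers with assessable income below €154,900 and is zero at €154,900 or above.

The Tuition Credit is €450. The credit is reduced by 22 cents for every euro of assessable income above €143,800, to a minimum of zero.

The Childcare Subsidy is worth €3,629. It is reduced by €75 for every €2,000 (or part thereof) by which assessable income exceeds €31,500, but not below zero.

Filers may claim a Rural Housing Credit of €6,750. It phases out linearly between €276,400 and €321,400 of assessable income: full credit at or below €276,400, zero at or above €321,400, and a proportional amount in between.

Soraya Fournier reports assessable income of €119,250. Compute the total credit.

Elderly Relief Credit: €119,250 is below the €154,900 cutoff, so the full €225 applies.
Tuition Credit: €119,250 is at or below the €143,800 threshold, so the full €450 applies.
Childcare Subsidy: income exceeds €31,500 by €87,750, which is 44 full-or-partial €2,000 increments; reduction = 44 × €75 = €3,300, leaving €329.
Rural Housing Credit: €119,250 is at or below the €276,400 threshold, so the full €6,750 applies.
Total: €225 + €450 + €329 + €6,750 = €7,754.

€7,754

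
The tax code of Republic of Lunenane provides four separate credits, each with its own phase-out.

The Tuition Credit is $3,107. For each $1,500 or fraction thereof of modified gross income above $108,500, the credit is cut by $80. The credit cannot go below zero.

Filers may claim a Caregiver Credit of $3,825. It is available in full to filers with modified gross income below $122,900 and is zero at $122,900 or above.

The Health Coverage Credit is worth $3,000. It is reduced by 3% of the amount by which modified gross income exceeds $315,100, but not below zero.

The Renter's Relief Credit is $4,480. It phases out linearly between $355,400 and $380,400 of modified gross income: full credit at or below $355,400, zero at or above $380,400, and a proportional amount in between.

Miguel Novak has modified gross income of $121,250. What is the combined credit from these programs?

$13,692

Tuition Credit: income exceeds $108,500 by $12,750, which is 9 full-or-partial $1,500 increments; reduction = 9 × $80 = $720, leaving $2,387.
Caregiver Credit: $121,250 is below the $122,900 cutoff, so the full $3,825 applies.
Health Coverage Credit: $121,250 is at or below the $315,100 threshold, so the full $3,000 applies.
Renter's Relief Credit: $121,250 is at or below the $355,400 threshold, so the full $4,480 applies.
Total: $2,387 + $3,825 + $3,000 + $4,480 = $13,692.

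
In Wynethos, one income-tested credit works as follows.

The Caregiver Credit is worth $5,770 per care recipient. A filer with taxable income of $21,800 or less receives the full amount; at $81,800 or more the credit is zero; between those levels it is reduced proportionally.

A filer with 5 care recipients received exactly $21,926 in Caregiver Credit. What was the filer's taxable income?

$36,200

Full credit = 5 × $5,770 = $28,850.
$21,926 is 21,926/28,850 of the full $28,850, so 6,924/28,850 of the $60,000 range has been used: income = $21,800 + $60,000 × 6,924/28,850 = $36,200.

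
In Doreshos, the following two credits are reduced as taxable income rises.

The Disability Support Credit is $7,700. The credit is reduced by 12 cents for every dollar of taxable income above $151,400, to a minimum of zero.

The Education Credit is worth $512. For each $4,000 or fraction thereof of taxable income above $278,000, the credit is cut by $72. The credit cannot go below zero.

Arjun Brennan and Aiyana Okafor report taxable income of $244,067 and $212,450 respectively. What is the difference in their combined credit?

Arjun ($244,067): Disability Support Credit: 12% of the $92,667 excess over $151,400 is $11,120.04 ≥ base, so the credit is $0. Education Credit: $244,067 is at or below the $278,000 threshold, so the full $512 applies. total $0 + $512 = $512
Aiyana ($212,450): Disability Support Credit: 12% of the $61,050 excess over $151,400 is $7,326; credit = $7,700 − $7,326 = $374. Education Credit: $212,450 is at or below the $278,000 threshold, so the full $512 applies. total $374 + $512 = $886
Difference: |$512 − $886| = $374.

$374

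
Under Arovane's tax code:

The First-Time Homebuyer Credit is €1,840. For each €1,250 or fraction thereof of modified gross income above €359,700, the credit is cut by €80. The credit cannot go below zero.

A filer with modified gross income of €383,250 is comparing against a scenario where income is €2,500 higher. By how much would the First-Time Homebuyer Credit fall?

At €383,250 — income exceeds €359,700 by €23,550, which is 19 full-or-partial €1,250 increments; reduction = 19 × €80 = €1,520, leaving €320.
At €385,750 — income exceeds €359,700 by €26,050, which is 21 full-or-partial €1,250 increments; reduction = 21 × €80 = €1,680, leaving €160.
Lost: €320 − €160 = €160.

€160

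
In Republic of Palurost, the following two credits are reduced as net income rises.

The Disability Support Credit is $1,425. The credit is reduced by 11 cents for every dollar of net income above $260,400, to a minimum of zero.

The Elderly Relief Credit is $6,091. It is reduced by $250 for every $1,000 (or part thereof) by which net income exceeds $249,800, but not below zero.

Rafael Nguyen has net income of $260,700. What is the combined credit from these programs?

$4,733

Disability Support Credit: 11% of the $300 excess over $260,400 is $33; credit = $1,425 − $33 = $1,392.
Elderly Relief Credit: income exceeds $249,800 by $10,900, which is 11 full-or-partial $1,000 increments; reduction = 11 × $250 = $2,750, leaving $3,341.
Total: $1,392 + $3,341 = $4,733.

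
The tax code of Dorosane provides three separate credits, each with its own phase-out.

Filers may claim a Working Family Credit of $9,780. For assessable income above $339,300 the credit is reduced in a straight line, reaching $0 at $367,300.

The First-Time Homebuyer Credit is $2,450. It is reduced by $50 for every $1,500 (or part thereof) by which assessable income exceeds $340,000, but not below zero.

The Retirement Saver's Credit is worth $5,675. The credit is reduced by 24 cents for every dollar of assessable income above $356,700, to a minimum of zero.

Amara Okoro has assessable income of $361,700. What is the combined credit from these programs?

Working Family Credit: $361,700 is $22,400 into a $28,000 phase-out range, leaving 5,600/28,000 of the credit: $9,780 × 5,600/28,000 = $1,956.
First-Time Homebuyer Credit: income exceeds $340,000 by $21,700, which is 15 full-or-partial $1,500 increments; reduction = 15 × $50 = $750, leaving $1,700.
Retirement Saver's Credit: 24% of the $5,000 excess over $356,700 is $1,200; credit = $5,675 − $1,200 = $4,475.
Total: $1,956 + $1,700 + $4,475 = $8,131.

$8,131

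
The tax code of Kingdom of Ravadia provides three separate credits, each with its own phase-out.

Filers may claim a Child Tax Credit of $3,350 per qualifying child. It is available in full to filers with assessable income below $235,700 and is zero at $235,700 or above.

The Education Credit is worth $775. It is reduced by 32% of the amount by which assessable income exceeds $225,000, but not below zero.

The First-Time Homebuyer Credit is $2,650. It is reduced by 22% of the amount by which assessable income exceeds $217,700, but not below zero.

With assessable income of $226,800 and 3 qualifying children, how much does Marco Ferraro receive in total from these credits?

Child Tax Credit: base = 3 × $3,350 = $10,050. $226,800 is below the $235,700 cutoff, so the full $10,050 applies.
Education Credit: 32% of the $1,800 excess over $225,000 is $576; credit = $775 − $576 = $199.
First-Time Homebuyer Credit: 22% of the $9,100 excess over $217,700 is $2,002; credit = $2,650 − $2,002 = $648.
Total: $10,050 + $199 + $648 = $10,897.

$10,897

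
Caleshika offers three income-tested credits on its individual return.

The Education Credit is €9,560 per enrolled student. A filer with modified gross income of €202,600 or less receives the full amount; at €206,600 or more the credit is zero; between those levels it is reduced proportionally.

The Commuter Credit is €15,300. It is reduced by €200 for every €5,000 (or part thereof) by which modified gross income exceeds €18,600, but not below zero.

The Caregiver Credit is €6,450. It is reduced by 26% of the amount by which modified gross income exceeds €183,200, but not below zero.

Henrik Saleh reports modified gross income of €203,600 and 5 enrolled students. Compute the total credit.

Education Credit: base = 5 × €9,560 = €47,800. €203,600 is €1,000 into a €4,000 phase-out range, leaving 3,000/4,000 of the credit: €47,800 × 3,000/4,000 = €35,850.
Commuter Credit: income exceeds €18,600 by €185,000, which is 37 full-or-partial €5,000 increments; reduction = 37 × €200 = €7,400, leaving €7,900.
Caregiver Credit: 26% of the €20,400 excess over €183,200 is €5,304; credit = €6,450 − €5,304 = €1,146.
Total: €35,850 + €7,900 + €1,146 = €44,896.

€44,896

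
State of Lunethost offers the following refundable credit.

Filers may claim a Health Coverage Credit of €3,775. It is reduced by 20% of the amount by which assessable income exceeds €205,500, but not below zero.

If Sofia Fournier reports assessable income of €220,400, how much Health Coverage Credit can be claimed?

Health Coverage Credit: 20% of the €14,900 excess over €205,500 is €2,980; credit = €3,775 − €2,980 = €795.

€795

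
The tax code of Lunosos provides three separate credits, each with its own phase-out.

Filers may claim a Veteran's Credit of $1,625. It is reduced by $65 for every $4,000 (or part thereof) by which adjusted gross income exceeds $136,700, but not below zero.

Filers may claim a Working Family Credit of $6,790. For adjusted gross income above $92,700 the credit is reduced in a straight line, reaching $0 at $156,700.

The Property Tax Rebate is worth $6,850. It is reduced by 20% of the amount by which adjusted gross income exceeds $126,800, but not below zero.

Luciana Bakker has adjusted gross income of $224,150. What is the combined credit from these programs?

$195

Veteran's Credit: income exceeds $136,700 by $87,450, which is 22 full-or-partial $4,000 increments; reduction = 22 × $65 = $1,430, leaving $195.
Working Family Credit: $224,150 is at or above $156,700, so the credit is $0.
Property Tax Rebate: 20% of the $97,350 excess over $126,800 is $19,470 ≥ base, so the credit is $0.
Total: $195 + $0 + $0 = $195.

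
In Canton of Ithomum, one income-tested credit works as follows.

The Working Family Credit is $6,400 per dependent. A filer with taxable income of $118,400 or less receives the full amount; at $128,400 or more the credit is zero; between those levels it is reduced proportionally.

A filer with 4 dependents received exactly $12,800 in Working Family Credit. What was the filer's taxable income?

Full credit = 4 × $6,400 = $25,600.
$12,800 is 12,800/25,600 of the full $25,600, so 12,800/25,600 of the $10,000 range has been used: income = $118,400 + $10,000 × 12,800/25,600 = $123,400.

$123,400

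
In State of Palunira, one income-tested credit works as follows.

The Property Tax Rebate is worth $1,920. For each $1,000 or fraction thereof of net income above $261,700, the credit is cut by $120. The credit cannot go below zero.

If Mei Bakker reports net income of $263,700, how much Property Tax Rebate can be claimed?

Property Tax Rebate: income exceeds $261,700 by $2,000, which is 2 full-or-partial $1,000 increments; reduction = 2 × $120 = $240, leaving $1,680.

$1,680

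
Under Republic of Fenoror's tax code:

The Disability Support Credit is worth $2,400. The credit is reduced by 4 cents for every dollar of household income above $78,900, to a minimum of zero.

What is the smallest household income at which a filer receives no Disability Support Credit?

$138,900

The credit falls by 4% of each dollar above $78,900, so it reaches zero when the excess is $2,400 / 4% = $60,000: income = $78,900 + $60,000 = $138,900.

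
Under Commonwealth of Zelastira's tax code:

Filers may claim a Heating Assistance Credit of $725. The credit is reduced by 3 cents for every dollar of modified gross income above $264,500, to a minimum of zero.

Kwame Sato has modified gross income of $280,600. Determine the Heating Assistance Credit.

Heating Assistance Credit: 3% of the $16,100 excess over $264,500 is $483; credit = $725 − $483 = $242.

$242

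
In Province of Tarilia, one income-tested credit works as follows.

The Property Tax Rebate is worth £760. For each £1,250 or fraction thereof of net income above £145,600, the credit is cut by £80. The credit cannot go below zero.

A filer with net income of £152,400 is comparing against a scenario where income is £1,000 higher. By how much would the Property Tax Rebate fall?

£80

At £152,400 — income exceeds £145,600 by £6,800, which is 6 full-or-partial £1,250 increments; reduction = 6 × £80 = £480, leaving £280.
At £153,400 — income exceeds £145,600 by £7,800, which is 7 full-or-partial £1,250 increments; reduction = 7 × £80 = £560, leaving £200.
Lost: £280 − £200 = £80.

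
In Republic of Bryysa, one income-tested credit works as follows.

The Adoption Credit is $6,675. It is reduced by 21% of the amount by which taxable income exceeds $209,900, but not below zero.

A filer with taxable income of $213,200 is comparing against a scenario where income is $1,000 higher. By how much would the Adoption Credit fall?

At $213,200 — 21% of the $3,300 excess over $209,900 is $693; credit = $6,675 − $693 = $5,982.
At $214,200 — 21% of the $4,300 excess over $209,900 is $903; credit = $6,675 − $903 = $5,772.
Lost: $5,982 − $5,772 = $210.

$210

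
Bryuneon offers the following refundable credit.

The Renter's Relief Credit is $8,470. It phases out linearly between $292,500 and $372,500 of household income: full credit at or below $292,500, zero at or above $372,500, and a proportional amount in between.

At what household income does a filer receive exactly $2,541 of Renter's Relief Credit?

$2,541 is 2,541/8,470 of the full $8,470, so 5,929/8,470 of the $80,000 range has been used: income = $292,500 + $80,000 × 5,929/8,470 = $348,500.

$348,500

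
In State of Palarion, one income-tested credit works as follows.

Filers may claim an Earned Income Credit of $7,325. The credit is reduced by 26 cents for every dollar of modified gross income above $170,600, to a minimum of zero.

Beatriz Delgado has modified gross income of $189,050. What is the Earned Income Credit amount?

Earned Income Credit: 26% of the $18,450 excess over $170,600 is $4,797; credit = $7,325 − $4,797 = $2,528.

$2,528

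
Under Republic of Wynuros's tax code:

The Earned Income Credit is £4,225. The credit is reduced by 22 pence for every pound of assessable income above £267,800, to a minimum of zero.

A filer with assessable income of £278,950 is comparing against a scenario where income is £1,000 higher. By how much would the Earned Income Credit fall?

At £278,950 — 22% of the £11,150 excess over £267,800 is £2,453; credit = £4,225 − £2,453 = £1,772.
At £279,950 — 22% of the £12,150 excess over £267,800 is £2,673; credit = £4,225 − £2,673 = £1,552.
Lost: £1,772 − £1,552 = £220.

£220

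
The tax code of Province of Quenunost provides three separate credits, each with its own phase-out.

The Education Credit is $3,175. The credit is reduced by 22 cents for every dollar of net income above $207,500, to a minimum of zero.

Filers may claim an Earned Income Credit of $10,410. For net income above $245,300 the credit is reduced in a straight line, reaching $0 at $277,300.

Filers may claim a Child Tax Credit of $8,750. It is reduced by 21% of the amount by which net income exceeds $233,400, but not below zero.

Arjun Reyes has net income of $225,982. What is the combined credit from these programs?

$19,160

Education Credit: 22% of the $18,482 excess over $207,500 is $4,066.04 ≥ base, so the credit is $0.
Earned Income Credit: $225,982 is at or below the $245,300 threshold, so the full $10,410 applies.
Child Tax Credit: $225,982 is at or below the $233,400 threshold, so the full $8,750 applies.
Total: $0 + $10,410 + $8,750 = $19,160.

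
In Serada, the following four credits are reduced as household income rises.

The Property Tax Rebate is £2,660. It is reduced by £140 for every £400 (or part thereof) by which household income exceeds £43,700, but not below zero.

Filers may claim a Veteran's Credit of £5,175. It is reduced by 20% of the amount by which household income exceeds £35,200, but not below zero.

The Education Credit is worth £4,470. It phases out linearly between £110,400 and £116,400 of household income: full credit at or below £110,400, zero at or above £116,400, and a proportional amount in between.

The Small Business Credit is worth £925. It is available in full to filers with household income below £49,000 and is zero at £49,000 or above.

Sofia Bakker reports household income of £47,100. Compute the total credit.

Property Tax Rebate: income exceeds £43,700 by £3,400, which is 9 full-or-partial £400 increments; reduction = 9 × £140 = £1,260, leaving £1,400.
Veteran's Credit: 20% of the £11,900 excess over £35,200 is £2,380; credit = £5,175 − £2,380 = £2,795.
Education Credit: £47,100 is at or below the £110,400 threshold, so the full £4,470 applies.
Small Business Credit: £47,100 is below the £49,000 cutoff, so the full £925 applies.
Total: £1,400 + £2,795 + £4,470 + £925 = £9,590.

£9,590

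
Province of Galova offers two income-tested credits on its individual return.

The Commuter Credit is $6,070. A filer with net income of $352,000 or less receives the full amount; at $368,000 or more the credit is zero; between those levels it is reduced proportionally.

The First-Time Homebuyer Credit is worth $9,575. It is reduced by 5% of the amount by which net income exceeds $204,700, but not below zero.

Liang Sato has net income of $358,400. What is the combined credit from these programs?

$5,532

Commuter Credit: $358,400 is $6,400 into a $16,000 phase-out range, leaving 9,600/16,000 of the credit: $6,070 × 9,600/16,000 = $3,642.
First-Time Homebuyer Credit: 5% of the $153,700 excess over $204,700 is $7,685; credit = $9,575 − $7,685 = $1,890.
Total: $3,642 + $1,890 = $5,532.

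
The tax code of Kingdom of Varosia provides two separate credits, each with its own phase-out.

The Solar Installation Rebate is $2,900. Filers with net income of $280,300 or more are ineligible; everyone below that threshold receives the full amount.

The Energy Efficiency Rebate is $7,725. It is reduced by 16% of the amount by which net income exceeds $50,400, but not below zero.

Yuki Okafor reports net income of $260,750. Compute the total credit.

$2,900

Solar Installation Rebate: $260,750 is below the $280,300 cutoff, so the full $2,900 applies.
Energy Efficiency Rebate: 16% of the $210,350 excess over $50,400 is $33,656 ≥ base, so the credit is $0.
Total: $2,900 + $0 = $2,900.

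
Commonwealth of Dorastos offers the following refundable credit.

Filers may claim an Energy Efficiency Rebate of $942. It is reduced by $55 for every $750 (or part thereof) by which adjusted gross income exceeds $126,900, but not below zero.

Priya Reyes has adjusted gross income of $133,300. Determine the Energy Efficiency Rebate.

Energy Efficiency Rebate: income exceeds $126,900 by $6,400, which is 9 full-or-partial $750 increments; reduction = 9 × $55 = $495, leaving $447.

$447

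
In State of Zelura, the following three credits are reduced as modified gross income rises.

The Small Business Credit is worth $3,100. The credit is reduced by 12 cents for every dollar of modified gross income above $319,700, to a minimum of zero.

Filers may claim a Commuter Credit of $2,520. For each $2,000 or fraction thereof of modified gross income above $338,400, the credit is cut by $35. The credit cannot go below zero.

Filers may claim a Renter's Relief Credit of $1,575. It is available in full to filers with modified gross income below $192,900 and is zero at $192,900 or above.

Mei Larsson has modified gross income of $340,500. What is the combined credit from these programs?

$3,054

Small Business Credit: 12% of the $20,800 excess over $319,700 is $2,496; credit = $3,100 − $2,496 = $604.
Commuter Credit: income exceeds $338,400 by $2,100, which is 2 full-or-partial $2,000 increments; reduction = 2 × $35 = $70, leaving $2,450.
Renter's Relief Credit: $340,500 meets or exceeds the $192,900 cutoff, so the credit is $0.
Total: $604 + $2,450 + $0 = $3,054.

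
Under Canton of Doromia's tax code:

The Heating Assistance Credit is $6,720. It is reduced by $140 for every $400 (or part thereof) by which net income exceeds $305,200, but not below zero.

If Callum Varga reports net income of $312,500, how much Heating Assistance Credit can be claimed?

$4,060

Heating Assistance Credit: income exceeds $305,200 by $7,300, which is 19 full-or-partial $400 increments; reduction = 19 × $140 = $2,660, leaving $4,060.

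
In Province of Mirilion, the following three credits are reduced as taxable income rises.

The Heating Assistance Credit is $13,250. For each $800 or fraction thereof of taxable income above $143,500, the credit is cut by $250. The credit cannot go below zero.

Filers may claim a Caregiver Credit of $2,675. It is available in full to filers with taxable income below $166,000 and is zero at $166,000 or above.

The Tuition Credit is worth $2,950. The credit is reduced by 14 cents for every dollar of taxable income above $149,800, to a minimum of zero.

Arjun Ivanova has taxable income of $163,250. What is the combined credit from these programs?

Heating Assistance Credit: income exceeds $143,500 by $19,750, which is 25 full-or-partial $800 increments; reduction = 25 × $250 = $6,250, leaving $7,000.
Caregiver Credit: $163,250 is below the $166,000 cutoff, so the full $2,675 applies.
Tuition Credit: 14% of the $13,450 excess over $149,800 is $1,883; credit = $2,950 − $1,883 = $1,067.
Total: $7,000 + $2,675 + $1,067 = $10,742.

$10,742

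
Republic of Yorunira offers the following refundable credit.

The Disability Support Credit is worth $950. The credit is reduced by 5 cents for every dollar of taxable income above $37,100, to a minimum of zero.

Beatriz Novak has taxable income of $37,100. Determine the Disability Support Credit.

$950

Disability Support Credit: $37,100 is at or below the $37,100 threshold, so the full $950 applies.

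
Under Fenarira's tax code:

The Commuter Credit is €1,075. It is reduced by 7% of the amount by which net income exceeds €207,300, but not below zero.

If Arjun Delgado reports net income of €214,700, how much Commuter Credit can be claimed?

Commuter Credit: 7% of the €7,400 excess over €207,300 is €518; credit = €1,075 − €518 = €557.

€557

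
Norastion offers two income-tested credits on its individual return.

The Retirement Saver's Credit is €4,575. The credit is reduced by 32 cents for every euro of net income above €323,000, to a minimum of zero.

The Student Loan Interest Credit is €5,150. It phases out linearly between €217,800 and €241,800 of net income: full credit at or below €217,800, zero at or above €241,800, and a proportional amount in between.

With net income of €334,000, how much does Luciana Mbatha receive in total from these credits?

Retirement Saver's Credit: 32% of the €11,000 excess over €323,000 is €3,520; credit = €4,575 − €3,520 = €1,055.
Student Loan Interest Credit: €334,000 is at or above €241,800, so the credit is €0.
Total: €1,055 + €0 = €1,055.

€1,055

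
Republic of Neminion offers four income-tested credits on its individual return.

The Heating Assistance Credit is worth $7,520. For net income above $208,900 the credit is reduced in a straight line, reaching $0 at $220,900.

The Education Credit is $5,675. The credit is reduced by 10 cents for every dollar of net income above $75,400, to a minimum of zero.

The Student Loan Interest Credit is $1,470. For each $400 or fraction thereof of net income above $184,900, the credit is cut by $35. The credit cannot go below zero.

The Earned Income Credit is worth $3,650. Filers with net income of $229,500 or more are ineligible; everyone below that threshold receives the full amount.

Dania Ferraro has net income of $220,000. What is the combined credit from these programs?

$4,214

Heating Assistance Credit: $220,000 is $11,100 into a $12,000 phase-out range, leaving 900/12,000 of the credit: $7,520 × 900/12,000 = $564.
Education Credit: 10% of the $144,600 excess over $75,400 is $14,460 ≥ base, so the credit is $0.
Student Loan Interest Credit: income exceeds $184,900 by $35,100 → 88 increments × $35 = $3,080 ≥ base, so the credit is $0.
Earned Income Credit: $220,000 is below the $229,500 cutoff, so the full $3,650 applies.
Total: $564 + $0 + $0 + $3,650 = $4,214.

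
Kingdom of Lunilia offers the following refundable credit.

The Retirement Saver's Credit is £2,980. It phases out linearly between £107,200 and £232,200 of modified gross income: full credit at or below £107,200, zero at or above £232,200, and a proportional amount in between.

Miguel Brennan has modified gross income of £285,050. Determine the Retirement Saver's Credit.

£0

Retirement Saver's Credit: £285,050 is at or above £232,200, so the credit is £0.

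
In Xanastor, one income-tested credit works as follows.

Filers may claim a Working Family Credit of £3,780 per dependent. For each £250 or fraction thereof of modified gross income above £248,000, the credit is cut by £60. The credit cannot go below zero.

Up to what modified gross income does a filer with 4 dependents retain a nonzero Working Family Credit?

£310,750

Full credit = 4 × £3,780 = £15,120.
After 251 increments the reduction is 251 × £60 = £15,060, leaving £60; one more increment wipes it out. Increment 251 ends at excess 251 × £250 = £62,750, so the highest qualifying income is £248,000 + £62,750 = £310,750.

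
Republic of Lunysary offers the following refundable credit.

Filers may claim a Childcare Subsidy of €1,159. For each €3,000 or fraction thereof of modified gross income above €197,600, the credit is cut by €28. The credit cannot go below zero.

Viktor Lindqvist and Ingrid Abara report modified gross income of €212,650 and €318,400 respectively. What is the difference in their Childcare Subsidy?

€980

Viktor (€212,650): Childcare Subsidy: income exceeds €197,600 by €15,050, which is 6 full-or-partial €3,000 increments; reduction = 6 × €28 = €168, leaving €991.
Ingrid (€318,400): Childcare Subsidy: income exceeds €197,600 by €120,800, which is 41 full-or-partial €3,000 increments; reduction = 41 × €28 = €1,148, leaving €11.
Difference: |€991 − €11| = €980.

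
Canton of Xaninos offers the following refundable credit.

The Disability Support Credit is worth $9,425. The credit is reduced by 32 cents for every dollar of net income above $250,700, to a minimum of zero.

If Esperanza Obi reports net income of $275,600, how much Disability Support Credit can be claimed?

Disability Support Credit: 32% of the $24,900 excess over $250,700 is $7,968; credit = $9,425 − $7,968 = $1,457.

$1,457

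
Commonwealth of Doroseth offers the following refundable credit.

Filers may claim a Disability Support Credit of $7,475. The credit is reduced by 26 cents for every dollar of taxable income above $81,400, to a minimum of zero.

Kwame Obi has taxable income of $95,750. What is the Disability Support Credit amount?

Disability Support Credit: 26% of the $14,350 excess over $81,400 is $3,731; credit = $7,475 − $3,731 = $3,744.

$3,744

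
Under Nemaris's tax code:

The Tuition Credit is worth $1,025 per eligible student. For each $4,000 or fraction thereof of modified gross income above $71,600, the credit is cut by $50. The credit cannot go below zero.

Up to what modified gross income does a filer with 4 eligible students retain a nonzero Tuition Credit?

$395,600

Full credit = 4 × $1,025 = $4,100.
After 81 increments the reduction is 81 × $50 = $4,050, leaving $50; one more increment wipes it out. Increment 81 ends at excess 81 × $4,000 = $324,000, so the highest qualifying income is $71,600 + $324,000 = $395,600.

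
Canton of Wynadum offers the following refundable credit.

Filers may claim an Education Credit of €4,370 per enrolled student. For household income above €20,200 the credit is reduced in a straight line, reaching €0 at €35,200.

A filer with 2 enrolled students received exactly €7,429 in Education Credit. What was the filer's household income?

Full credit = 2 × €4,370 = €8,740.
€7,429 is 7,429/8,740 of the full €8,740, so 1,311/8,740 of the €15,000 range has been used: income = €20,200 + €15,000 × 1,311/8,740 = €22,450.

€22,450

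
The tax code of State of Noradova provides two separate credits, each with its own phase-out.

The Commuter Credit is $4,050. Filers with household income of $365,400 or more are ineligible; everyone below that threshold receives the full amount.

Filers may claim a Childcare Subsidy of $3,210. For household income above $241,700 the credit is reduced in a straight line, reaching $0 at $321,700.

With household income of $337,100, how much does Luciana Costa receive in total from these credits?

$4,050

Commuter Credit: $337,100 is below the $365,400 cutoff, so the full $4,050 applies.
Childcare Subsidy: $337,100 is at or above $321,700, so the credit is $0.
Total: $4,050 + $0 = $4,050.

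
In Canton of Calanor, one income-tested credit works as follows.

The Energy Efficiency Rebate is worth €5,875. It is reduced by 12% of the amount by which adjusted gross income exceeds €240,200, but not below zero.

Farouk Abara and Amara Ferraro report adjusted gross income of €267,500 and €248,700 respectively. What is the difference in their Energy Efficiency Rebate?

€2,256

Farouk (€267,500): Energy Efficiency Rebate: 12% of the €27,300 excess over €240,200 is €3,276; credit = €5,875 − €3,276 = €2,599.
Amara (€248,700): Energy Efficiency Rebate: 12% of the €8,500 excess over €240,200 is €1,020; credit = €5,875 − €1,020 = €4,855.
Difference: |€2,599 − €4,855| = €2,256.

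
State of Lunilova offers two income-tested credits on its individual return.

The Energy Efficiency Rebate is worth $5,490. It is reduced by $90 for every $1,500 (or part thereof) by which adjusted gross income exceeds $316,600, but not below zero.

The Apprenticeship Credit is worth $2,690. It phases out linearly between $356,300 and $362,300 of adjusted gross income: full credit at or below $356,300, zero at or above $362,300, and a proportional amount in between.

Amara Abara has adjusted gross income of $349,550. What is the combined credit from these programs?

Energy Efficiency Rebate: income exceeds $316,600 by $32,950, which is 22 full-or-partial $1,500 increments; reduction = 22 × $90 = $1,980, leaving $3,510.
Apprenticeship Credit: $349,550 is at or below the $356,300 threshold, so the full $2,690 applies.
Total: $3,510 + $2,690 = $6,200.

$6,200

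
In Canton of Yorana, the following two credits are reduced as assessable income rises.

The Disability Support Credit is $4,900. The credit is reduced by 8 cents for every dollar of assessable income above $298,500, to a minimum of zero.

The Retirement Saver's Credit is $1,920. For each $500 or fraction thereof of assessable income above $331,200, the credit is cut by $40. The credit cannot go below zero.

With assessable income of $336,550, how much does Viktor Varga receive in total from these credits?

Disability Support Credit: 8% of the $38,050 excess over $298,500 is $3,044; credit = $4,900 − $3,044 = $1,856.
Retirement Saver's Credit: income exceeds $331,200 by $5,350, which is 11 full-or-partial $500 increments; reduction = 11 × $40 = $440, leaving $1,480.
Total: $1,856 + $1,480 = $3,336.

$3,336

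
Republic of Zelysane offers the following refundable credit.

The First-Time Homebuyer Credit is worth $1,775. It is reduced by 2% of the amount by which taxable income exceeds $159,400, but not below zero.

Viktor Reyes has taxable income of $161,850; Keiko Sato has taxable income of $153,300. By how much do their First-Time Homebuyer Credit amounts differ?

$49

Viktor ($161,850): First-Time Homebuyer Credit: 2% of the $2,450 excess over $159,400 is $49; credit = $1,775 − $49 = $1,726.
Keiko ($153,300): First-Time Homebuyer Credit: $153,300 is at or below the $159,400 threshold, so the full $1,775 applies.
Difference: |$1,726 − $1,775| = $49.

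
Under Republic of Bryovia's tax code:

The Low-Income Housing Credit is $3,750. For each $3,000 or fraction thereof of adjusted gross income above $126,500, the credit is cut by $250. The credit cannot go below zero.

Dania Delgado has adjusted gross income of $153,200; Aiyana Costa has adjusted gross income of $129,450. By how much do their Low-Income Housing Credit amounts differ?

Dania ($153,200): Low-Income Housing Credit: income exceeds $126,500 by $26,700, which is 9 full-or-partial $3,000 increments; reduction = 9 × $250 = $2,250, leaving $1,500.
Aiyana ($129,450): Low-Income Housing Credit: income exceeds $126,500 by $2,950, which is 1 full-or-partial $3,000 increment; reduction = 1 × $250 = $250, leaving $3,500.
Difference: |$1,500 − $3,500| = $2,000.

$2,000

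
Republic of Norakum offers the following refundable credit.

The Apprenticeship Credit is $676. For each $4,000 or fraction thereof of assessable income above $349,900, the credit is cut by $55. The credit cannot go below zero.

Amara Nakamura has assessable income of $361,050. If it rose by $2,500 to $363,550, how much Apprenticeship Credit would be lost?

$55

At $361,050 — income exceeds $349,900 by $11,150, which is 3 full-or-partial $4,000 increments; reduction = 3 × $55 = $165, leaving $511.
At $363,550 — income exceeds $349,900 by $13,650, which is 4 full-or-partial $4,000 increments; reduction = 4 × $55 = $220, leaving $456.
Lost: $511 − $456 = $55.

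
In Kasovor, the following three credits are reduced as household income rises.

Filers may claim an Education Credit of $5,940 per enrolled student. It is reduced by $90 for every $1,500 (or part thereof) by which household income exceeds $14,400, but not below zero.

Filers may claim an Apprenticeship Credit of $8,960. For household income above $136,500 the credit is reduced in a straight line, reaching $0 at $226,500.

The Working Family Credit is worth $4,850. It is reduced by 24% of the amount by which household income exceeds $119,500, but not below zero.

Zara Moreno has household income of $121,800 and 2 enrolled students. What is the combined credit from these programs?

Education Credit: base = 2 × $5,940 = $11,880. income exceeds $14,400 by $107,400, which is 72 full-or-partial $1,500 increments; reduction = 72 × $90 = $6,480, leaving $5,400.
Apprenticeship Credit: $121,800 is at or below the $136,500 threshold, so the full $8,960 applies.
Working Family Credit: 24% of the $2,300 excess over $119,500 is $552; credit = $4,850 − $552 = $4,298.
Total: $5,400 + $8,960 + $4,298 = $18,658.

$18,658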